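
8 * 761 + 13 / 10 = 60893 / 10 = 6089.30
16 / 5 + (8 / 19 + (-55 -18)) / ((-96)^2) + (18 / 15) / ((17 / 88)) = 9.40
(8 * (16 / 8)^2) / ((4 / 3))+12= 36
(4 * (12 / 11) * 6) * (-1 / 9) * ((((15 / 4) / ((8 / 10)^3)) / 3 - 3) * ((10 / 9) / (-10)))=-13 / 72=-0.18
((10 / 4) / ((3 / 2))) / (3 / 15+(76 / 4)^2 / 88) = 2200 / 5679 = 0.39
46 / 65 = 0.71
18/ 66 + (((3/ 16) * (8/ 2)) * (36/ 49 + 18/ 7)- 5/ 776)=1148501/ 418264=2.75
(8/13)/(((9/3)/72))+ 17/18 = 3677/234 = 15.71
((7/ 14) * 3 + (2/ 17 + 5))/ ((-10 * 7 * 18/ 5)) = -25/ 952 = -0.03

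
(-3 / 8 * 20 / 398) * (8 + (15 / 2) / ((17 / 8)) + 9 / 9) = -3195 / 13532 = -0.24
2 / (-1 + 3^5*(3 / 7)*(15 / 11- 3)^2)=1694 / 235349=0.01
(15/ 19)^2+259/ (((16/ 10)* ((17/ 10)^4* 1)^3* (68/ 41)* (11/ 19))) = 35894412037692194075/ 39331079368669475827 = 0.91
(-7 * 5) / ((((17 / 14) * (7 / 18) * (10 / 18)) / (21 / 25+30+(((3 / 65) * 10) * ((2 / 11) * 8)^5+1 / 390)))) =-4018067685954 / 889806775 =-4515.66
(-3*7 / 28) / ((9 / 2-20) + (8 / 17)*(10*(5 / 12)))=0.06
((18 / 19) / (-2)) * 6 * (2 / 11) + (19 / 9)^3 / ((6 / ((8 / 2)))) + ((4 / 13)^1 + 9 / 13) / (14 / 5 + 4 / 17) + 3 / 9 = 252308207 / 39309138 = 6.42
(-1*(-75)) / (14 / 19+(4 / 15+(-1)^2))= 21375 / 571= 37.43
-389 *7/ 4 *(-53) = 144319/ 4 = 36079.75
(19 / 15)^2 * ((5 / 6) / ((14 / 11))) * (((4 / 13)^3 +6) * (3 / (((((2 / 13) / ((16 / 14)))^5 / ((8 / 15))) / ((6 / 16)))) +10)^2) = 17133271329595388286072314 / 14661630633502125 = 1168578840.78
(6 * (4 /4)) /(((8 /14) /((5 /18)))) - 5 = -25 /12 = -2.08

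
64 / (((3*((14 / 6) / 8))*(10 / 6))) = 1536 / 35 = 43.89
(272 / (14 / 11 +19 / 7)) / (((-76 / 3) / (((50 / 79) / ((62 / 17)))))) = -6675900 / 14285017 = -0.47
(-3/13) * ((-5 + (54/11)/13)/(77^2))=0.00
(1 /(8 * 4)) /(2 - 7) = -1 /160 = -0.01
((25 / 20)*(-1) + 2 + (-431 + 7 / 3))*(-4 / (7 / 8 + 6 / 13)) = 534040 / 417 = 1280.67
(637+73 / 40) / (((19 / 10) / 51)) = 1303203 / 76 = 17147.41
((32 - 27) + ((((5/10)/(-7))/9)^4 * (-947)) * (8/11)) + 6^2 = 14209169875/346565142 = 41.00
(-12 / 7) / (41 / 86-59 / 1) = 1032 / 35231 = 0.03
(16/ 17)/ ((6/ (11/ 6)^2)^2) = 14641/ 49572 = 0.30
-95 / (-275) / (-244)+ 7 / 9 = 0.78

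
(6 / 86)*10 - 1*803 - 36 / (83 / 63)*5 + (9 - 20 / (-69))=-228933824 / 246261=-929.64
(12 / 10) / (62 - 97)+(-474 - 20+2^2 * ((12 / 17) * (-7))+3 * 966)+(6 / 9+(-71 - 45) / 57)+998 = 191101562 / 56525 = 3380.83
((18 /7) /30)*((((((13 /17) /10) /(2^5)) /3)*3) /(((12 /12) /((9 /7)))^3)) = 28431 /65307200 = 0.00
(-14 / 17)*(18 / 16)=-63 / 68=-0.93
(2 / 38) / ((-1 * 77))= -1 / 1463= -0.00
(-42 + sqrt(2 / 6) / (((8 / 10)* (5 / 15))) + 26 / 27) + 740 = 701.13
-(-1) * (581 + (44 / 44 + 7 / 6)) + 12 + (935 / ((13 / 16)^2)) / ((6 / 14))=3954539 / 1014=3899.94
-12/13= -0.92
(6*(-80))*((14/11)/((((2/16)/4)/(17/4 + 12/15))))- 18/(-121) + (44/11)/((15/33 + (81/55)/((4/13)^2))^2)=-2371171300499534/24018490441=-98722.74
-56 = -56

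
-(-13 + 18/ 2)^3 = 64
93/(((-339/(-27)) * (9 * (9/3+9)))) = 31/452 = 0.07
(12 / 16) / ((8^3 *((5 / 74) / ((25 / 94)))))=0.01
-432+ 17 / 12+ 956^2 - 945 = 10950725 / 12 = 912560.42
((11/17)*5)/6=55/102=0.54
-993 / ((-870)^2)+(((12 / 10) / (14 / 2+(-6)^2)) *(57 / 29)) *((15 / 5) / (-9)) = -212593 / 10848900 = -0.02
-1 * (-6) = 6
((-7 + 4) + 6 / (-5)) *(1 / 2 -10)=399 / 10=39.90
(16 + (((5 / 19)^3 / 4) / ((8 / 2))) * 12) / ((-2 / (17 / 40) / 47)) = -351041449 / 2194880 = -159.94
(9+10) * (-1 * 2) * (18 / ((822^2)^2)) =-19 / 12681912996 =-0.00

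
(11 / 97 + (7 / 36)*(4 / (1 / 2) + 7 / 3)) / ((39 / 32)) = 177896 / 102141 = 1.74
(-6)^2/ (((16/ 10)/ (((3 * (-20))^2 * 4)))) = 324000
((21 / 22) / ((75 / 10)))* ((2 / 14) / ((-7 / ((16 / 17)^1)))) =-16 / 6545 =-0.00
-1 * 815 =-815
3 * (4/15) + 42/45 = 26/15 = 1.73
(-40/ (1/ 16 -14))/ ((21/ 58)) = 37120/ 4683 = 7.93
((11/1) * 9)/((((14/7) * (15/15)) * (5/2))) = 99/5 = 19.80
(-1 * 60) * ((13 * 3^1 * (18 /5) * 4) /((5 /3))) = -101088 /5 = -20217.60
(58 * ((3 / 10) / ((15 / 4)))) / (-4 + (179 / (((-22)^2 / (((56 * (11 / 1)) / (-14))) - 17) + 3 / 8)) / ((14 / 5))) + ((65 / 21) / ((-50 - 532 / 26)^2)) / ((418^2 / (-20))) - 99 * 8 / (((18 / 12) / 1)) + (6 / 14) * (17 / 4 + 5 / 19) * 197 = -105150530126997533 / 711941889766800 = -147.70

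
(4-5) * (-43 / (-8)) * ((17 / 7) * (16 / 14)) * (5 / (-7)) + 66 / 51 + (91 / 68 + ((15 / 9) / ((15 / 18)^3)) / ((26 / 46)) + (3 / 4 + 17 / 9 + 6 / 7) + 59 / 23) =19178566129 / 784561050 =24.44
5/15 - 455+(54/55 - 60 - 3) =-85253/165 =-516.68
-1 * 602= -602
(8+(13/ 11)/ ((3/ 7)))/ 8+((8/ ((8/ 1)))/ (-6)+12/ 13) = 7211/ 3432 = 2.10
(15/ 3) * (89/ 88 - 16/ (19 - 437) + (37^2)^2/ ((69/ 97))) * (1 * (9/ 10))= 911877146157/ 76912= 11856110.18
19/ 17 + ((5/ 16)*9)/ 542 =165533/ 147424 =1.12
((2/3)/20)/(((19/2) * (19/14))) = 14/5415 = 0.00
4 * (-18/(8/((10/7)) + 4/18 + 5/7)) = -22680/2059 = -11.02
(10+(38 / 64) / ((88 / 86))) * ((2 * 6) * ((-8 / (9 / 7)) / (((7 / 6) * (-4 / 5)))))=74485 / 88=846.42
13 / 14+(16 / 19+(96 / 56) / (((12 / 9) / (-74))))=-24837 / 266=-93.37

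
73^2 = 5329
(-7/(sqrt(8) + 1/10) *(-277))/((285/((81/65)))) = -104706/986765 + 418824 *sqrt(2)/197353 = 2.90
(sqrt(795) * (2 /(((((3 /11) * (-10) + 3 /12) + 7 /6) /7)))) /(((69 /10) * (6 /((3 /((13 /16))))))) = -49280 * sqrt(795) /51727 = -26.86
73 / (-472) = -73 / 472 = -0.15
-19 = -19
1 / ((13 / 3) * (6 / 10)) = 0.38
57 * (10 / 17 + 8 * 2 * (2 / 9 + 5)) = 244606 / 51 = 4796.20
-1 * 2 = -2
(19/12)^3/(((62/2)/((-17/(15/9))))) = -1.31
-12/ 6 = -2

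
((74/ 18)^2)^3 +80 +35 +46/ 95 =249574448066/ 50486895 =4943.35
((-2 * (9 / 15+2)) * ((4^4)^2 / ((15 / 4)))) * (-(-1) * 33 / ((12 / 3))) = -18743296 / 25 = -749731.84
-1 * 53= -53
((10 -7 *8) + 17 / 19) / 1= -857 / 19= -45.11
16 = 16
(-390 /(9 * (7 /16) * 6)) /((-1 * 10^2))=52 /315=0.17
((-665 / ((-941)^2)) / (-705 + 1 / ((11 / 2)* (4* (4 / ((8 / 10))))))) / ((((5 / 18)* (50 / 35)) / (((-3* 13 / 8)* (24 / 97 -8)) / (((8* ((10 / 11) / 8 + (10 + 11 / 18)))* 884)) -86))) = -222046390780137 / 961807946871051814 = -0.00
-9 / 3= -3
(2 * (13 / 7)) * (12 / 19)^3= 44928 / 48013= 0.94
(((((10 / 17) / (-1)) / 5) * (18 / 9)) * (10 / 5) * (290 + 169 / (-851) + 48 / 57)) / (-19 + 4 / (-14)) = 52633448 / 7421571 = 7.09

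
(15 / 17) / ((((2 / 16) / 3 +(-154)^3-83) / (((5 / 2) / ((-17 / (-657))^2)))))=-388484100 / 430655534551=-0.00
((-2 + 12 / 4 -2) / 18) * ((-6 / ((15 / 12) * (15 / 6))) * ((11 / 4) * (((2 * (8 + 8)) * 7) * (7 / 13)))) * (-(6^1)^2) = -413952 / 325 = -1273.70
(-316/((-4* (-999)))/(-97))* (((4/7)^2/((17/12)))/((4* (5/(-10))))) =-2528/26906733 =-0.00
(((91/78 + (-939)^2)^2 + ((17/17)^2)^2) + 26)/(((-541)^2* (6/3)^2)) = 27987623251861/42146064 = 664062.56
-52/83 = -0.63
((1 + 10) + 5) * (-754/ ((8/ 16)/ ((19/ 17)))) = -458432/ 17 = -26966.59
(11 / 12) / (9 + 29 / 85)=935 / 9528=0.10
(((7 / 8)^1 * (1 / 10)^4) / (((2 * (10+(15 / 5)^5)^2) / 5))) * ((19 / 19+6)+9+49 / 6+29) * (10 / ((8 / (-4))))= -203 / 223449600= -0.00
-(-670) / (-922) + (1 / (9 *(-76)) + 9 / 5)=1689911 / 1576620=1.07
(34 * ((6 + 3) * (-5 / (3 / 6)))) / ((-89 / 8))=24480 / 89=275.06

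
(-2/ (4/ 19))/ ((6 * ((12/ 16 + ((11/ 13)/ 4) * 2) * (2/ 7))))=-1729/ 366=-4.72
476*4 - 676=1228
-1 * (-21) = 21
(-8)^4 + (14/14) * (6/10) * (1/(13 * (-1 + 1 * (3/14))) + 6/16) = 23430071/5720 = 4096.17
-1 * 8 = -8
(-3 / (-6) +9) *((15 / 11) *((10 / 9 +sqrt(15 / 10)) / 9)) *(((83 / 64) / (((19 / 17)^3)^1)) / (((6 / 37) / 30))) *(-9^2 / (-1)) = 5657933625 / 254144 +10184280525 *sqrt(6) / 1016576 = 46802.23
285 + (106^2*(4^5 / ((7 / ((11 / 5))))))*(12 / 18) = 253154533 / 105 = 2410995.55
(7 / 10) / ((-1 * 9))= -7 / 90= -0.08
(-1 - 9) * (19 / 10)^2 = -361 / 10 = -36.10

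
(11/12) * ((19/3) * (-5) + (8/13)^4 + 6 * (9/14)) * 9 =-45632422/199927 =-228.25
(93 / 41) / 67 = 93 / 2747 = 0.03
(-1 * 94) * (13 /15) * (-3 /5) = 1222 /25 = 48.88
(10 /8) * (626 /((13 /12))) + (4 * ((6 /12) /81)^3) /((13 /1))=9980461981 /13817466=722.31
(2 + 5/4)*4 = 13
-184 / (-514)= 92 / 257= 0.36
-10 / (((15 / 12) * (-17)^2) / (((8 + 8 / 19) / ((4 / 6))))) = -1920 / 5491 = -0.35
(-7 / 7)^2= 1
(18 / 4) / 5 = 9 / 10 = 0.90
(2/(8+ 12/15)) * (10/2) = 1.14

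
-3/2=-1.50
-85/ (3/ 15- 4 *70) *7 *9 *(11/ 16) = 13.16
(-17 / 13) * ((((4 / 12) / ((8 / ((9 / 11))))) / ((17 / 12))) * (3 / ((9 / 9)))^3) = -243 / 286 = -0.85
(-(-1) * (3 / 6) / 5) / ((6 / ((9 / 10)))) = 3 / 200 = 0.02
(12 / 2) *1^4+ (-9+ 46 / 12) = 5 / 6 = 0.83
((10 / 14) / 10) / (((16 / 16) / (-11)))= -11 / 14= -0.79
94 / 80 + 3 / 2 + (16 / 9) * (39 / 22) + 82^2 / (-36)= -716567 / 3960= -180.95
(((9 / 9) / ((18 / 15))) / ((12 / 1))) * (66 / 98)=55 / 1176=0.05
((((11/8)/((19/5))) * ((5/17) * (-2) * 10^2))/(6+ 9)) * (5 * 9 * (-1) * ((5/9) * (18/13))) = 206250/4199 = 49.12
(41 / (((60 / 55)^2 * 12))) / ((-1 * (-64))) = 4961 / 110592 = 0.04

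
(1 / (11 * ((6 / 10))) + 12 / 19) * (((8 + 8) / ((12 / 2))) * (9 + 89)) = 384944 / 1881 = 204.65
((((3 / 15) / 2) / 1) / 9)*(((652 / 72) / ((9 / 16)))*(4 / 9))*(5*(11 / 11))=2608 / 6561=0.40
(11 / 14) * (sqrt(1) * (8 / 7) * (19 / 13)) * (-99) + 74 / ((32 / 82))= 59.70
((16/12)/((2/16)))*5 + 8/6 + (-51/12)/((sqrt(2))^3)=53.16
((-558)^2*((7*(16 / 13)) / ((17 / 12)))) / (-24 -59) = -418473216 / 18343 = -22813.78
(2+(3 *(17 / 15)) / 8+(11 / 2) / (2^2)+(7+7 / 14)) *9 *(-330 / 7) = -33561 / 7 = -4794.43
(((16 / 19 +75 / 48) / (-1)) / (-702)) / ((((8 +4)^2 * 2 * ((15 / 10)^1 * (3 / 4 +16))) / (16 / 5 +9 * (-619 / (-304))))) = 0.00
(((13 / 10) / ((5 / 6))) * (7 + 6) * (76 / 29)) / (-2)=-19266 / 725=-26.57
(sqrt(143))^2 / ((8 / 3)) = 429 / 8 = 53.62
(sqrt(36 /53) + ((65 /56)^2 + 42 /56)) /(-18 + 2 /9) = -59193 /501760-27*sqrt(53) /4240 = -0.16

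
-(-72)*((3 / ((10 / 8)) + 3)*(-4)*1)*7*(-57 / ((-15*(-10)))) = 517104 / 125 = 4136.83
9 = 9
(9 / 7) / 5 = 9 / 35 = 0.26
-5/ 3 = -1.67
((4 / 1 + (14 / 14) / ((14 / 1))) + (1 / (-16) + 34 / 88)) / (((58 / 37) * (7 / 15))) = 6.01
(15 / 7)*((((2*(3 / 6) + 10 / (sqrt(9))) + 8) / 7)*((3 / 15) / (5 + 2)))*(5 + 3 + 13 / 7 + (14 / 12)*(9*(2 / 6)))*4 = 13838 / 2401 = 5.76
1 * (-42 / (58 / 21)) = -441 / 29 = -15.21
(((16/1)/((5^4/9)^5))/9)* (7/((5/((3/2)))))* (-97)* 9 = -962262504/476837158203125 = -0.00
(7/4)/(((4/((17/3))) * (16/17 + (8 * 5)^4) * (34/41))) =4879/4177921536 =0.00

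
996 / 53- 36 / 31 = 17.63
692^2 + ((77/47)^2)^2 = 2336738715425/4879681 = 478871.20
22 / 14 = 11 / 7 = 1.57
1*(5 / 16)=5 / 16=0.31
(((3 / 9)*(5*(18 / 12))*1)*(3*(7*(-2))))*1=-105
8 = 8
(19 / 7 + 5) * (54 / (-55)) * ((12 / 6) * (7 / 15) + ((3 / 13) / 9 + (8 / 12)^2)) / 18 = -14778 / 25025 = -0.59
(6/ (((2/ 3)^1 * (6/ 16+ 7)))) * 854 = 61488/ 59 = 1042.17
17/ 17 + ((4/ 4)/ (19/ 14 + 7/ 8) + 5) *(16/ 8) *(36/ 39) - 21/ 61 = 1061984/ 99125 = 10.71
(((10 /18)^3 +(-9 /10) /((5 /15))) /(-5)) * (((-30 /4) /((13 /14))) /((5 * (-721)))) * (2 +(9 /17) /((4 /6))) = 350227 /110628180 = 0.00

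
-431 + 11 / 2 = -851 / 2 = -425.50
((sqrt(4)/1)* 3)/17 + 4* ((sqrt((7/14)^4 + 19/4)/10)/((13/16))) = 6/17 + 8* sqrt(77)/65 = 1.43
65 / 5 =13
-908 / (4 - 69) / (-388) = -0.04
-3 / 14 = -0.21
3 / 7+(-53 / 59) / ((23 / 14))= -1123 / 9499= -0.12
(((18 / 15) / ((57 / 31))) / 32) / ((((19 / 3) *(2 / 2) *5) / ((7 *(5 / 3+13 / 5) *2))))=1736 / 45125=0.04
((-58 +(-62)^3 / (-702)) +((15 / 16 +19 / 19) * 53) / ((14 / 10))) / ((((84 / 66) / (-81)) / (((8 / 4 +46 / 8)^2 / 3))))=-147462669827 / 326144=-452139.76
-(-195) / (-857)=-0.23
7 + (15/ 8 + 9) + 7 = 199/ 8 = 24.88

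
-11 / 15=-0.73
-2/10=-1/5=-0.20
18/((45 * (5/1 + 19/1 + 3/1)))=2/135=0.01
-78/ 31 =-2.52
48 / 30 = 8 / 5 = 1.60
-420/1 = -420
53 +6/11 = 589/11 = 53.55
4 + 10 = 14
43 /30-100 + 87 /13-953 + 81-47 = -394241 /390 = -1010.87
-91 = -91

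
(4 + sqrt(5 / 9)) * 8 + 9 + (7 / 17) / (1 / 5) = 8 * sqrt(5) / 3 + 732 / 17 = 49.02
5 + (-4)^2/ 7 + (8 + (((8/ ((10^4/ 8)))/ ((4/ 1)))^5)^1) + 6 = 14209747314453132/ 667572021484375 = 21.29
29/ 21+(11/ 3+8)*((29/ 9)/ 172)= 51997/ 32508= 1.60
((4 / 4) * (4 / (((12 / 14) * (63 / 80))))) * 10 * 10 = 592.59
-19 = -19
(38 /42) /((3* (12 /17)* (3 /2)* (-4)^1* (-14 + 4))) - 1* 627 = -28440397 /45360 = -626.99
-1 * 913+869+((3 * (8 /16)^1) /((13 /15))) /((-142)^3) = -3275601517 /74445488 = -44.00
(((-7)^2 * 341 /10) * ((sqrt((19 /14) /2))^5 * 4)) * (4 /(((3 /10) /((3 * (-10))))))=-615505 * sqrt(133) /7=-1014049.99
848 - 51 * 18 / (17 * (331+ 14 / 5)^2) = 2362154378 / 2785561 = 848.00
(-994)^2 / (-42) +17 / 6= -141131 / 6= -23521.83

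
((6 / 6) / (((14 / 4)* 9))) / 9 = 2 / 567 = 0.00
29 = 29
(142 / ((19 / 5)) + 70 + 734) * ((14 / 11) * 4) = 4283.33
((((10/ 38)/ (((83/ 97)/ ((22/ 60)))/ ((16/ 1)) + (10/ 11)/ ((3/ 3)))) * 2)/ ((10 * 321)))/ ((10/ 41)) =174988/ 274607475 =0.00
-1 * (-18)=18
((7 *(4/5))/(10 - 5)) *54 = 1512/25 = 60.48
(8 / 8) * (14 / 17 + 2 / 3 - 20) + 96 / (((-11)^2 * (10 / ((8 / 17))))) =-569968 / 30855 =-18.47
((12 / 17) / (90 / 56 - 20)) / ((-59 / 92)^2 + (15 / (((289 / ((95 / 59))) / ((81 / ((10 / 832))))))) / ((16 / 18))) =-2852435712 / 47123812452265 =-0.00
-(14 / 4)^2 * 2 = -49 / 2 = -24.50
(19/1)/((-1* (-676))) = 19/676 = 0.03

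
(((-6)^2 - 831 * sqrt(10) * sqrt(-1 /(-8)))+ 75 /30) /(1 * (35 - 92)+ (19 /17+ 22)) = -1309 /1152+ 4709 * sqrt(5) /384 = 26.28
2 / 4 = 1 / 2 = 0.50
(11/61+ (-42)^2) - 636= 68819/61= 1128.18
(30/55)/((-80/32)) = -12/55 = -0.22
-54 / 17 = -3.18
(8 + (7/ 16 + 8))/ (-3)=-263/ 48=-5.48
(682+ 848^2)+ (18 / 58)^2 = 605340107 / 841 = 719786.10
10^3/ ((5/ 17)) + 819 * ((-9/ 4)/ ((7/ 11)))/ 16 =206017/ 64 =3219.02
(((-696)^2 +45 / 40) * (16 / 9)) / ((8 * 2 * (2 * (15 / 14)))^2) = 7033019 / 9600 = 732.61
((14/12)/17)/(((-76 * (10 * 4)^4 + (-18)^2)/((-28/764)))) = 49/3790411607832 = 0.00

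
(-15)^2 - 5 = 220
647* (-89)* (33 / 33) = -57583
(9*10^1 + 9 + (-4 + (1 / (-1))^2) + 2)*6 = 588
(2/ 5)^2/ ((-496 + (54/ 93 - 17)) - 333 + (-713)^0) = -124/ 654425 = -0.00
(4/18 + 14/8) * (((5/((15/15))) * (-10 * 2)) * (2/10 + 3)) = -5680/9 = -631.11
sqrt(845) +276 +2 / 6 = 13 * sqrt(5) +829 / 3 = 305.40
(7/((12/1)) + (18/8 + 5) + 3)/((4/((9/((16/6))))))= 585/64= 9.14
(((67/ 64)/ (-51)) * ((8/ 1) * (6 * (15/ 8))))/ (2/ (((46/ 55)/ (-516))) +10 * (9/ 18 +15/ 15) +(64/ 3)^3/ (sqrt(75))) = 587956838400 * sqrt(3)/ 112537055320027 +35430986941875/ 3601185770240864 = 0.02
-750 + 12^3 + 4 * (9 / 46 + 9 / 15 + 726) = 446796 / 115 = 3885.18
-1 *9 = -9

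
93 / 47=1.98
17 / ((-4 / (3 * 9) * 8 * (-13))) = 459 / 416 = 1.10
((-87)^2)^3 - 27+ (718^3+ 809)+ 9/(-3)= 433996348020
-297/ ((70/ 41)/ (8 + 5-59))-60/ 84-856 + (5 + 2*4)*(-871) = -146219/ 35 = -4177.69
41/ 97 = 0.42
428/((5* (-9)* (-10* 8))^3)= 107/11664000000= 0.00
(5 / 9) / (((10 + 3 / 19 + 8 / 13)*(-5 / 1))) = -247 / 23949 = -0.01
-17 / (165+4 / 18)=-153 / 1487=-0.10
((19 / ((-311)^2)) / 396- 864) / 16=-33092509805 / 612824256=-54.00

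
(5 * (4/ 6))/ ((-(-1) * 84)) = 5/ 126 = 0.04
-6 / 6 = -1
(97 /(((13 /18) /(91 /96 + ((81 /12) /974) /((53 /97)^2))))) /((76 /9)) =334014083811 /21625075264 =15.45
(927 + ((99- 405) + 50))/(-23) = -671/23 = -29.17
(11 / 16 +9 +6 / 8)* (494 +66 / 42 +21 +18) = 312457 / 56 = 5579.59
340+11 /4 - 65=1111 /4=277.75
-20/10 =-2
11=11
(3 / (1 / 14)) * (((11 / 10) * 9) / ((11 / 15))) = 567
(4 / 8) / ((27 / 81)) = 3 / 2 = 1.50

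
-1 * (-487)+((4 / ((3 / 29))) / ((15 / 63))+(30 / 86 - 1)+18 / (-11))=1530421 / 2365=647.11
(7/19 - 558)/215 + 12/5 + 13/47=15928/191995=0.08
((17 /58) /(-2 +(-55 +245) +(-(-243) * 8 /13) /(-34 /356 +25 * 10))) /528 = 9830743 /3339929510016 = 0.00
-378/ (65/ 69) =-401.26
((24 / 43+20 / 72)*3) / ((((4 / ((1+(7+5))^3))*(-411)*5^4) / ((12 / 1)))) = -1421459 / 22091250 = -0.06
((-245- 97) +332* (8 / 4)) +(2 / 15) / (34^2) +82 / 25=14100893 / 43350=325.28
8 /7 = 1.14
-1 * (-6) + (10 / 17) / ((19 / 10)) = 2038 / 323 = 6.31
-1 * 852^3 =-618470208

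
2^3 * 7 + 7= 63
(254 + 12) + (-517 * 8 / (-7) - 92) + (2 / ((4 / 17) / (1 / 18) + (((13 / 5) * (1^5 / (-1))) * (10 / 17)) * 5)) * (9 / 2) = 309461 / 406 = 762.22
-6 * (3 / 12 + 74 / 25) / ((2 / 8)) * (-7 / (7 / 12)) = 23112 / 25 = 924.48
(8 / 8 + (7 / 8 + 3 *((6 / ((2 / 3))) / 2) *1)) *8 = 123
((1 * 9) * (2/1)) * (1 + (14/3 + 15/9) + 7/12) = 285/2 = 142.50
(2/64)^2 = 1/1024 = 0.00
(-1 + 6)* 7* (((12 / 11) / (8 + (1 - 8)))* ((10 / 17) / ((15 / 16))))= 4480 / 187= 23.96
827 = 827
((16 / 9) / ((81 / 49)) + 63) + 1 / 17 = 794816 / 12393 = 64.13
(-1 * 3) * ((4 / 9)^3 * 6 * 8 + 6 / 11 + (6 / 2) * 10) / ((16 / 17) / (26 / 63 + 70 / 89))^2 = -4742257102703 / 28011658059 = -169.30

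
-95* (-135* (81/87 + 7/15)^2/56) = 2633856/5887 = 447.40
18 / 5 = 3.60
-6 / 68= -3 / 34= -0.09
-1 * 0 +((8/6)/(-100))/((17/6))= -2/425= -0.00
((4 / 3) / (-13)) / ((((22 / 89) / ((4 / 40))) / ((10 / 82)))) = -89 / 17589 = -0.01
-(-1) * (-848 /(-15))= 848 /15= 56.53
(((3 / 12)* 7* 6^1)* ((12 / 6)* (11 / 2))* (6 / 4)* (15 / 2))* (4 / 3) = 3465 / 2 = 1732.50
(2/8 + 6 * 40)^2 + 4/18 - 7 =8310713/144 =57713.28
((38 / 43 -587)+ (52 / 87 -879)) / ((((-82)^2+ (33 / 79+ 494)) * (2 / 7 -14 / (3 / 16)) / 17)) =3678990026 / 79339333755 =0.05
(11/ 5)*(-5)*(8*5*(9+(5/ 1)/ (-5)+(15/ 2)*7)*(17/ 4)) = -113135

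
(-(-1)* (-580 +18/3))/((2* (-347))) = 287/347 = 0.83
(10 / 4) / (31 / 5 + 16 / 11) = 275 / 842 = 0.33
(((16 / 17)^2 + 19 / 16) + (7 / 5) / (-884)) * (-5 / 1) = -622679 / 60112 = -10.36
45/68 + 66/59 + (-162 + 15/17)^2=1770621987/68204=25960.68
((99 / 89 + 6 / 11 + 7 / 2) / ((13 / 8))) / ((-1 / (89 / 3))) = -40396 / 429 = -94.16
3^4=81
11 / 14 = 0.79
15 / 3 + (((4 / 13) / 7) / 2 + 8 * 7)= 5553 / 91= 61.02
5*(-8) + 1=-39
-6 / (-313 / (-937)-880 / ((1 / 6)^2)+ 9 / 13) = 36543 / 192940789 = 0.00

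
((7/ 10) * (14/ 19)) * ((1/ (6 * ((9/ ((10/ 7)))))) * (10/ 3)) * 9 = 70/ 171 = 0.41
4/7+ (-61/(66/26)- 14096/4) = -819463/231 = -3547.46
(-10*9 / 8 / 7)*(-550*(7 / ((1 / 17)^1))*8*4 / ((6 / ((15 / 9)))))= 935000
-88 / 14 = -44 / 7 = -6.29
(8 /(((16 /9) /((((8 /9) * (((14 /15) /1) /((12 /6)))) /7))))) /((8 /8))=4 /15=0.27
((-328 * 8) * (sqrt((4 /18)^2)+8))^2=37704318976 /81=465485419.46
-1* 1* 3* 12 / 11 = -36 / 11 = -3.27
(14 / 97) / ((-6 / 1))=-7 / 291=-0.02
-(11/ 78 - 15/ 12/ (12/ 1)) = -23/ 624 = -0.04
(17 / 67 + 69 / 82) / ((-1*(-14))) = 6017 / 76916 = 0.08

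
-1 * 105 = -105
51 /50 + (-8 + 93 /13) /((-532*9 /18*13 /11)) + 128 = 72501076 /561925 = 129.02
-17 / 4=-4.25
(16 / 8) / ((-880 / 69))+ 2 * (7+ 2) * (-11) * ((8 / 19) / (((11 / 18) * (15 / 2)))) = -30675 / 1672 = -18.35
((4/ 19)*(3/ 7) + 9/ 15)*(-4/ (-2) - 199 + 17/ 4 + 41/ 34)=-70335/ 532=-132.21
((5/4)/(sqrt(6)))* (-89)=-445* sqrt(6)/24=-45.42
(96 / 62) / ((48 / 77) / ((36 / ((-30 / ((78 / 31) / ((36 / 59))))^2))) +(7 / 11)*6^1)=362386024 / 1108106191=0.33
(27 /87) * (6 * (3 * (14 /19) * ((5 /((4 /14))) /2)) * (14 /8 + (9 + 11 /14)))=48195 /116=415.47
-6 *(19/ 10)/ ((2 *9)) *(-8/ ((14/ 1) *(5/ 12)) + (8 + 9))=-10393/ 1050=-9.90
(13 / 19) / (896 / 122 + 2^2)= 793 / 13148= 0.06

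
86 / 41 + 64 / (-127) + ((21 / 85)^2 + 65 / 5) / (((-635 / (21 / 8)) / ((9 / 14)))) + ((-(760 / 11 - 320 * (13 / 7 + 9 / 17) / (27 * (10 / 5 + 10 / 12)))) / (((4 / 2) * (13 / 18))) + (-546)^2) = 298076.64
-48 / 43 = -1.12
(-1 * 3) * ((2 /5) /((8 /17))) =-51 /20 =-2.55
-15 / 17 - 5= -100 / 17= -5.88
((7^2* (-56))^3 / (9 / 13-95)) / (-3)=-134296804096 / 1839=-73027082.16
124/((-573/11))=-1364/573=-2.38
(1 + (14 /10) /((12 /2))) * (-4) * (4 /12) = -74 /45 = -1.64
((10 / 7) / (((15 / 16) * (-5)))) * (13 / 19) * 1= -416 / 1995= -0.21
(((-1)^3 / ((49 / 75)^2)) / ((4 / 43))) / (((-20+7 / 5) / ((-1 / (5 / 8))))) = -161250 / 74431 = -2.17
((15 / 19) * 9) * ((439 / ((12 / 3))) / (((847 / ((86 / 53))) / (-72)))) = -91742220 / 852929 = -107.56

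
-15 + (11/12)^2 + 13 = -1.16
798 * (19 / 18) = 842.33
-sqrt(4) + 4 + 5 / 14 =33 / 14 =2.36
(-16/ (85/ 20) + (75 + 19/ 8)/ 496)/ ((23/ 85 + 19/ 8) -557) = 1217145/ 186972656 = 0.01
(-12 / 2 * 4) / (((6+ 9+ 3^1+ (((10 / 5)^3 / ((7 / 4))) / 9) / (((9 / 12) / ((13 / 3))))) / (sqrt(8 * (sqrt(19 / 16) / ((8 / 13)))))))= -3402 * sqrt(13) * 19^(1 / 4) / 5935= -4.31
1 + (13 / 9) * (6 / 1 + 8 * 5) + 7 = 670 / 9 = 74.44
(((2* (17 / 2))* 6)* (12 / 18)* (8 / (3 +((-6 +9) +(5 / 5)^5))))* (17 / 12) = 2312 / 21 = 110.10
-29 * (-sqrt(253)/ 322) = 29 * sqrt(253)/ 322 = 1.43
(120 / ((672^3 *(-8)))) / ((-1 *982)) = 5 / 99334029312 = 0.00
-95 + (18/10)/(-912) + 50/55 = -1573233/16720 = -94.09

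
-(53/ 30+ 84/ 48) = -211/ 60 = -3.52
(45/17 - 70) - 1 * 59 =-2148/17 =-126.35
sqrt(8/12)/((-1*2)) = -sqrt(6)/6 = -0.41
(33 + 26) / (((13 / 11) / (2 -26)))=-15576 / 13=-1198.15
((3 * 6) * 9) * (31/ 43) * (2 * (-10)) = -100440/ 43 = -2335.81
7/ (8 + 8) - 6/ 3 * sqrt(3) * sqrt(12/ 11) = 7/ 16 - 12 * sqrt(11)/ 11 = -3.18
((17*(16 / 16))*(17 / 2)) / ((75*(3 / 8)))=1156 / 225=5.14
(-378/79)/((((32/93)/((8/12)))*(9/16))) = -1302/79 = -16.48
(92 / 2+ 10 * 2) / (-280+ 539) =0.25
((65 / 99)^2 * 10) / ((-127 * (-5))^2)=1690 / 158080329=0.00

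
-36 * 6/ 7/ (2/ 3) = -46.29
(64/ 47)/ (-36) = -16/ 423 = -0.04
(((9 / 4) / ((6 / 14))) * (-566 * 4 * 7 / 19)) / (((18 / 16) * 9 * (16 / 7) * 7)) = -13867 / 513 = -27.03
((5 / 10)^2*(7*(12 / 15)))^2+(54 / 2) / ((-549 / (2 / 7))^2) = 26802463 / 13674675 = 1.96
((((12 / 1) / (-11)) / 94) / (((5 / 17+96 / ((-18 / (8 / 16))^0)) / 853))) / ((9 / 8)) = -232016 / 2538987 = -0.09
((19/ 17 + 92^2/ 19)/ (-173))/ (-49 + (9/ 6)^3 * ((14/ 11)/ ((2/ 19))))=1813416/ 5755537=0.32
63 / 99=7 / 11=0.64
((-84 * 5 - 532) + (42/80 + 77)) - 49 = -36939/40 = -923.48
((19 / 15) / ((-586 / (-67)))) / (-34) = -1273 / 298860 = -0.00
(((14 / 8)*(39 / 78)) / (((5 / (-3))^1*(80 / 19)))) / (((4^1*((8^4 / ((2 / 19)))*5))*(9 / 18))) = -0.00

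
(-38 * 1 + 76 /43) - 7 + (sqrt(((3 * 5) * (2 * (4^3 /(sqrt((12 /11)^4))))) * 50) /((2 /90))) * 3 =-1859 /43 + 9900 * sqrt(15) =38299.30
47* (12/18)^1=94/3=31.33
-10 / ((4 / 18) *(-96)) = 15 / 32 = 0.47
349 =349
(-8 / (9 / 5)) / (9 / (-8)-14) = 320 / 1089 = 0.29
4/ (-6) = -2/ 3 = -0.67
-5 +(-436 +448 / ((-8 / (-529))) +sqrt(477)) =3 * sqrt(53) +29183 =29204.84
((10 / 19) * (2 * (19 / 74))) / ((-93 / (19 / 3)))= -0.02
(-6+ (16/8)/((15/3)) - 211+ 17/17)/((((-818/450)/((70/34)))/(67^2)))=7621648650/6953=1096166.93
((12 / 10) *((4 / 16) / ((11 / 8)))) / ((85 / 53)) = 636 / 4675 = 0.14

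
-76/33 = -2.30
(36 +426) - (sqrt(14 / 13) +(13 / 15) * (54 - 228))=3064 / 5 - sqrt(182) / 13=611.76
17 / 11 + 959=10566 / 11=960.55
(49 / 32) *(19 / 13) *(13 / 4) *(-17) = -123.65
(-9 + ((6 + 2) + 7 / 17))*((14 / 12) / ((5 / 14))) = -98 / 51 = -1.92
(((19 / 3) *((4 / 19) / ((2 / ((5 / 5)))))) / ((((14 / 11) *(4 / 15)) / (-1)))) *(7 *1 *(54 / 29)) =-1485 / 58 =-25.60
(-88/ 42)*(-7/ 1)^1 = 44/ 3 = 14.67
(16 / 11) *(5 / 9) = 80 / 99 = 0.81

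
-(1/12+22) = -265/12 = -22.08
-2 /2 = -1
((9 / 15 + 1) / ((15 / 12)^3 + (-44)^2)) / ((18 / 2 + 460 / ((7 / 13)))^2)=25088 / 22646361468105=0.00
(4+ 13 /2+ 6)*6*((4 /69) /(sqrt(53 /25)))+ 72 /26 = 36 /13+ 660*sqrt(53) /1219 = 6.71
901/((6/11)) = 9911/6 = 1651.83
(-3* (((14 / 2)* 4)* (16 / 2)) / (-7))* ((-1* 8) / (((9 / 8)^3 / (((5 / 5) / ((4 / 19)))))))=-622592 / 243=-2562.11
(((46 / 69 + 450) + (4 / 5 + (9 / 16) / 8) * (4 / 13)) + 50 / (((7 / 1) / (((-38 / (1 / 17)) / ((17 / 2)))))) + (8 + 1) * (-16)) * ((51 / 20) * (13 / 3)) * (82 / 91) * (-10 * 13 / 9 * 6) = 7182656791 / 35280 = 203590.05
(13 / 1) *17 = 221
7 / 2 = 3.50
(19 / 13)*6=114 / 13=8.77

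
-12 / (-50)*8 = 48 / 25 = 1.92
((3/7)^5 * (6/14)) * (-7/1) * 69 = -50301/16807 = -2.99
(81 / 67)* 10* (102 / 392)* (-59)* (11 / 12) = -4468365 / 26264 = -170.13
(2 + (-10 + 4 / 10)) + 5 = -13 / 5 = -2.60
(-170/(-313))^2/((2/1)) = 14450/97969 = 0.15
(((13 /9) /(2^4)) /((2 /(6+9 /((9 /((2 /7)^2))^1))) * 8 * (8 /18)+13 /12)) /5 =1937 /241660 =0.01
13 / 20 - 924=-18467 / 20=-923.35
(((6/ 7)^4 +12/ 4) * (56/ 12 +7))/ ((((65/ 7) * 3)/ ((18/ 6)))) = 2833/ 637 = 4.45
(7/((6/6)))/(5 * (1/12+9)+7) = 0.13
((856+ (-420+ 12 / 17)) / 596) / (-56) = -232 / 17731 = -0.01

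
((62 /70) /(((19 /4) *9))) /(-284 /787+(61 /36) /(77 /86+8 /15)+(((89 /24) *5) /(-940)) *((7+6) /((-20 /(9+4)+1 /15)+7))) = 2192485394176 /82411593621495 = 0.03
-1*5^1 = -5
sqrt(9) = 3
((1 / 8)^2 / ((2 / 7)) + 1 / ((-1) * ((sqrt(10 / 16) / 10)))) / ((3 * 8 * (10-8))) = -0.26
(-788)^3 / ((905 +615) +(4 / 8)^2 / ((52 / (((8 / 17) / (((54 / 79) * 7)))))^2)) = -3414654750478503168 / 10607468121121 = -321910.44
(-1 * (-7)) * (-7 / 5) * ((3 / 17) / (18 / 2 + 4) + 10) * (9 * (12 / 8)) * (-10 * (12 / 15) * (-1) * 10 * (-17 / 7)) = 257388.92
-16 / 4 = -4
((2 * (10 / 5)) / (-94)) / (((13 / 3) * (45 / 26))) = -4 / 705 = -0.01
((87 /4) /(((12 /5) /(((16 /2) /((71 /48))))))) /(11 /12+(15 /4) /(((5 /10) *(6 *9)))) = 62640 /1349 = 46.43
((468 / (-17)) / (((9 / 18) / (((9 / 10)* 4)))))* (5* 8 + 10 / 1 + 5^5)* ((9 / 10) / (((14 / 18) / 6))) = -519946128 / 119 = -4369295.19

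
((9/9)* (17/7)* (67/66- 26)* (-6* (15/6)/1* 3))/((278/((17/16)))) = 7148415/684992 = 10.44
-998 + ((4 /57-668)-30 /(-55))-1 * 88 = -1099372 /627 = -1753.38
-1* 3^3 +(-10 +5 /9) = -328 /9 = -36.44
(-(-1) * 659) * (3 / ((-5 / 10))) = -3954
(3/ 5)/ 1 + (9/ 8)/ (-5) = 0.38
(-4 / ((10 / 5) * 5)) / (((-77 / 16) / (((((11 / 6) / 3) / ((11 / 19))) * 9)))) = 304 / 385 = 0.79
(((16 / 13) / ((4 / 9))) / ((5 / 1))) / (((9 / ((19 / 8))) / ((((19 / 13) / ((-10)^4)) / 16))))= 361 / 270400000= 0.00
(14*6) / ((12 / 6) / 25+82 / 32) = 4800 / 151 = 31.79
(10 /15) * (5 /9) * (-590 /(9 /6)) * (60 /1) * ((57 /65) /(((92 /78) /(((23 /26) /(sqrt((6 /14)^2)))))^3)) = -9612575 /234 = -41079.38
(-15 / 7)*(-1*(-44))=-660 / 7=-94.29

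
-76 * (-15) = 1140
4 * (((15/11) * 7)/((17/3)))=1260/187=6.74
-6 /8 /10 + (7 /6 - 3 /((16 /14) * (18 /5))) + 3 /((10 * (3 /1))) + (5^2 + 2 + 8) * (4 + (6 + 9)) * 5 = 266037 /80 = 3325.46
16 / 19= 0.84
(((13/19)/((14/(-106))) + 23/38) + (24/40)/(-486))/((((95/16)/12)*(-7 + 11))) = -3944144/1705725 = -2.31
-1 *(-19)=19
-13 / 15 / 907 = -13 / 13605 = -0.00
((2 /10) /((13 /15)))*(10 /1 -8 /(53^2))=2.31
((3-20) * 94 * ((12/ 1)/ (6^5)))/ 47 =-17/ 324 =-0.05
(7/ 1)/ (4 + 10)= 1/ 2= 0.50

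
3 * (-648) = -1944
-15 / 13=-1.15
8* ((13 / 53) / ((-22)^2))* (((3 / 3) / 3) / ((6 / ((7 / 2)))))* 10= 455 / 57717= 0.01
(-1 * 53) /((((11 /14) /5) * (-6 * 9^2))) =1855 /2673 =0.69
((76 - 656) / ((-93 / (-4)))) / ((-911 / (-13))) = -30160 / 84723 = -0.36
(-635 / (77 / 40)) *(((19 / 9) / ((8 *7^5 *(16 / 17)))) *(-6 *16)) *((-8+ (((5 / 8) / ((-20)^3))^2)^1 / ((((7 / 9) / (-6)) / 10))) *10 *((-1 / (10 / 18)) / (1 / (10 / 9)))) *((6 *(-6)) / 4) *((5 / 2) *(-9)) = 2540493031441545 / 148422213632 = 17116.66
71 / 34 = 2.09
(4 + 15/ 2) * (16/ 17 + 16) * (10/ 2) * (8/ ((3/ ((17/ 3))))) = 14720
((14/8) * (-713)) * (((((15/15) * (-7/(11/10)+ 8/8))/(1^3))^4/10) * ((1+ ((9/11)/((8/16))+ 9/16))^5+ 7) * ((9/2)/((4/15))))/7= -13470569854203296130064425/158239190914433024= -85127898.95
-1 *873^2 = -762129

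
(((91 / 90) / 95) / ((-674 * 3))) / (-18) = 91 / 311185800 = 0.00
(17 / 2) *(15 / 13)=255 / 26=9.81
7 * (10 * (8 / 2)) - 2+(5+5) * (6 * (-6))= -82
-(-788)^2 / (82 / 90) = -27942480 / 41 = -681523.90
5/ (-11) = -5/ 11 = -0.45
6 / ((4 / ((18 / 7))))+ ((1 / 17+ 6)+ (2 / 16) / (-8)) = 75401 / 7616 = 9.90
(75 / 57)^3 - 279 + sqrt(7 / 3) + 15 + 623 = sqrt(21) / 3 + 2478006 / 6859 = 362.81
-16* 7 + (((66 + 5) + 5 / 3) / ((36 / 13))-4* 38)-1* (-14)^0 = -12893 / 54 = -238.76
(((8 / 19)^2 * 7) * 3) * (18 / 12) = 2016 / 361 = 5.58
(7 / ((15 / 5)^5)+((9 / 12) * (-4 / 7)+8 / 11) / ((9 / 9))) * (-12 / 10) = -12256 / 31185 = -0.39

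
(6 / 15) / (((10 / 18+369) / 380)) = 684 / 1663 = 0.41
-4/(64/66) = -4.12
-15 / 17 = -0.88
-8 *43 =-344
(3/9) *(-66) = -22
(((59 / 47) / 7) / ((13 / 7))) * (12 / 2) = 354 / 611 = 0.58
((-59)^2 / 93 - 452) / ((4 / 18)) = -115665 / 62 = -1865.56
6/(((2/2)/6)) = 36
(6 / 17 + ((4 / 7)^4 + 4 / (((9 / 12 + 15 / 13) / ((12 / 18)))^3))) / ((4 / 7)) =337538874443 / 305521927326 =1.10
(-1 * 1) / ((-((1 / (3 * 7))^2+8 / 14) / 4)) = 1764 / 253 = 6.97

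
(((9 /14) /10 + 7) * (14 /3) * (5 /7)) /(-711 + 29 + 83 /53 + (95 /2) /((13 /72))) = -681421 /12077478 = -0.06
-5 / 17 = -0.29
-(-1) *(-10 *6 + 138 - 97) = -19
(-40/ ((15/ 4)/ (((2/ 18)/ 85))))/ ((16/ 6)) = -4/ 765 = -0.01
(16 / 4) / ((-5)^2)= 4 / 25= 0.16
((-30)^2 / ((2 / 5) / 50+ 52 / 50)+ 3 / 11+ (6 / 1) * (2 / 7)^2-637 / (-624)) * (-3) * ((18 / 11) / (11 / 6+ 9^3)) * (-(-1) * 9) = -708744542787 / 13623300460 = -52.02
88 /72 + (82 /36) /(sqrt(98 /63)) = 11 /9 + 41*sqrt(14) /84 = 3.05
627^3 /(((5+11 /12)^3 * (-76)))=-5604447024 /357911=-15658.77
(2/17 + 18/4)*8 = 628/17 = 36.94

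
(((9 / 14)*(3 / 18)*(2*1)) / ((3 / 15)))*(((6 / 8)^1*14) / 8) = 45 / 32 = 1.41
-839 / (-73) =839 / 73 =11.49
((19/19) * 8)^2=64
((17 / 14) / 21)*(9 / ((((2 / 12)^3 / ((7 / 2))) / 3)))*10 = 82620 / 7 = 11802.86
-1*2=-2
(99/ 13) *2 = 198/ 13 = 15.23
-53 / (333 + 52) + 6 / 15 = 101 / 385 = 0.26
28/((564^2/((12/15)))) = 7/99405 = 0.00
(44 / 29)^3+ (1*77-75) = 133962 / 24389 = 5.49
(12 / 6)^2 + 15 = 19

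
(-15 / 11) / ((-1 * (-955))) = -0.00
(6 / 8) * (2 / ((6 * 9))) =1 / 36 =0.03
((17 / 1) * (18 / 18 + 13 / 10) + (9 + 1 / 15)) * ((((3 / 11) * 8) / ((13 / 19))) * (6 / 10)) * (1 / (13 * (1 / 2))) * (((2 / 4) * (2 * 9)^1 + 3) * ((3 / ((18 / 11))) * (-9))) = -2372112 / 845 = -2807.23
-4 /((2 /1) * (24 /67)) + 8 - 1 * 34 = -379 /12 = -31.58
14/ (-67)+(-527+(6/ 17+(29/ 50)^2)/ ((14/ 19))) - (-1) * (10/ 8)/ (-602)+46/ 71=-525.63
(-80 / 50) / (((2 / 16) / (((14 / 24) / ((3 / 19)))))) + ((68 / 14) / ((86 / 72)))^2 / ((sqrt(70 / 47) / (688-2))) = -2128 / 45 + 1498176 * sqrt(3290) / 9245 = 9247.81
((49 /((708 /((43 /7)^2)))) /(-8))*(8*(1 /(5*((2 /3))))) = -1849 /2360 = -0.78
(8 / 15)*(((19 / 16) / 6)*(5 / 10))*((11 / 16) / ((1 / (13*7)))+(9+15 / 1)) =5263 / 1152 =4.57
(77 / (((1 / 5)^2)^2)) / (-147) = -6875 / 21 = -327.38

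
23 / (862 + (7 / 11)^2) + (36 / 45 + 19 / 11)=637298 / 249535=2.55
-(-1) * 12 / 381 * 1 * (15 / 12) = 5 / 127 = 0.04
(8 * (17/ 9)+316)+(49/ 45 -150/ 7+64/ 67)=311.73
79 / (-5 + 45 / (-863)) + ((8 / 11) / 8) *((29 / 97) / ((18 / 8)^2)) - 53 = -25861861699 / 376821720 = -68.63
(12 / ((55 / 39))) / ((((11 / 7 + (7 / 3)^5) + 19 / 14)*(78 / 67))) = 1367604 / 13489355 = 0.10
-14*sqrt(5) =-31.30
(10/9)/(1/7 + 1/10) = 700/153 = 4.58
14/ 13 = 1.08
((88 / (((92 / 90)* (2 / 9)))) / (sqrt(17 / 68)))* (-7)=-5423.48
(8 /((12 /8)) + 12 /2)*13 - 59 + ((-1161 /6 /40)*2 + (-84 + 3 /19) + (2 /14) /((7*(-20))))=-115849 /22344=-5.18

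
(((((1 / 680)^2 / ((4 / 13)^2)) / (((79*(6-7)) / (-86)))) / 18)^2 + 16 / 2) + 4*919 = 101937608144089304649289 / 27670360516853760000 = 3684.00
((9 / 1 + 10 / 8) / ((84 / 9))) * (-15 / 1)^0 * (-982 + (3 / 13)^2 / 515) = -1078.45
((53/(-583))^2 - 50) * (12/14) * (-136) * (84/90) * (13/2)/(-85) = -1258192/3025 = -415.93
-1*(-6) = 6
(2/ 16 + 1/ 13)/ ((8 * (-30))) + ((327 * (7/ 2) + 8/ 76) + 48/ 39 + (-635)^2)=63922941627/ 158080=404370.84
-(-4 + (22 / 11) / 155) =618 / 155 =3.99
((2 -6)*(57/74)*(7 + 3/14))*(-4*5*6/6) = 115140/259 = 444.56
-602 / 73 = -8.25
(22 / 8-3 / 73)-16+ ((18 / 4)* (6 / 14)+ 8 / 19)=-424923 / 38836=-10.94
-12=-12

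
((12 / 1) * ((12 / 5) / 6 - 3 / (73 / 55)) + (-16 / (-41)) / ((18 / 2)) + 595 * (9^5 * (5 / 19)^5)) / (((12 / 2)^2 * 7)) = 14780206248248447 / 84040335241380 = 175.87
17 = 17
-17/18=-0.94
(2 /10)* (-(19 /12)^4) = -130321 /103680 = -1.26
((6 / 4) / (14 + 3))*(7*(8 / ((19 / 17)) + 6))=2625 / 323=8.13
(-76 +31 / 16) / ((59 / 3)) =-3555 / 944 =-3.77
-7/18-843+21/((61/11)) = -839.60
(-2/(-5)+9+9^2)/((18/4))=904/45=20.09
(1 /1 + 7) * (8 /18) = 32 /9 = 3.56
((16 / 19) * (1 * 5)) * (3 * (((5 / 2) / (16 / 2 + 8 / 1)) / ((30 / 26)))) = 65 / 38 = 1.71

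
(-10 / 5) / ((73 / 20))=-40 / 73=-0.55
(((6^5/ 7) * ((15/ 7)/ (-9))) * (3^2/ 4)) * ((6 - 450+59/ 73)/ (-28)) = -235853370/ 25039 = -9419.44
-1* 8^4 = -4096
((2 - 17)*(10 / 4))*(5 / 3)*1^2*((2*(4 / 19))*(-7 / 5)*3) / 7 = 300 / 19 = 15.79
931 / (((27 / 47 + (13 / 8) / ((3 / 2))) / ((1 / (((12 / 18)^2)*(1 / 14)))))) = 16540146 / 935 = 17690.00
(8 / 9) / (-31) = -8 / 279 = -0.03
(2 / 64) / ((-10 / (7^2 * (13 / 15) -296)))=3803 / 4800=0.79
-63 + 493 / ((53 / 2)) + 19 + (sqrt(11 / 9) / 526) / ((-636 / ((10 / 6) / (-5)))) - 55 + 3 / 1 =-4102 / 53 + sqrt(11) / 3010824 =-77.40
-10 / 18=-0.56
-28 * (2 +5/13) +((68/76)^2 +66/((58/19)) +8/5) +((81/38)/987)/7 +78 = 110491841401/3134313910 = 35.25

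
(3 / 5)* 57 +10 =221 / 5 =44.20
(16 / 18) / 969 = 0.00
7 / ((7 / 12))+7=19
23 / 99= 0.23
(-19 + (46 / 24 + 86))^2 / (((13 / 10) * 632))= 3419645 / 591552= 5.78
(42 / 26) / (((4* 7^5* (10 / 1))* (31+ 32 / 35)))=3 / 39845624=0.00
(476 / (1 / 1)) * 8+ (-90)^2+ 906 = 12814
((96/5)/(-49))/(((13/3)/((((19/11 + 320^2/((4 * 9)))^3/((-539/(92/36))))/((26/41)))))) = 984071003674291376/63132504435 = 15587390.56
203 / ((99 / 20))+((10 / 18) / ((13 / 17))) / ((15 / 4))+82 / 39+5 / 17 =220139 / 5049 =43.60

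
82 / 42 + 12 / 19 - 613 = -243556 / 399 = -610.42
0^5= 0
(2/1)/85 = 2/85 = 0.02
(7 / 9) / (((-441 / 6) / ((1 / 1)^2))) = -2 / 189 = -0.01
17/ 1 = 17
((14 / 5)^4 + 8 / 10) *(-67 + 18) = -3051.01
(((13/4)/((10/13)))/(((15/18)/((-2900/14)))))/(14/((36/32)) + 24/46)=-81.00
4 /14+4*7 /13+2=404 /91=4.44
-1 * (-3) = 3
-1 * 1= -1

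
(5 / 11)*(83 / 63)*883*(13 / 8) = 4763785 / 5544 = 859.27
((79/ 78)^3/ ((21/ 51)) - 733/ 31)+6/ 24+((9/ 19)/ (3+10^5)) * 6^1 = -4083882546867505/ 195663659333688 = -20.87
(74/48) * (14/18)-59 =-12485/216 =-57.80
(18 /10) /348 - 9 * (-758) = 3956763 /580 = 6822.01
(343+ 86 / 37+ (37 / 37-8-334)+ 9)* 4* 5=9860 / 37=266.49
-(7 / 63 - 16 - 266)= 2537 / 9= 281.89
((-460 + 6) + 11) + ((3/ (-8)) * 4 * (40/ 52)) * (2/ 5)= -5765/ 13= -443.46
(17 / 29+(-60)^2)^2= 10902909889 / 841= 12964221.03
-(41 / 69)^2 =-1681 / 4761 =-0.35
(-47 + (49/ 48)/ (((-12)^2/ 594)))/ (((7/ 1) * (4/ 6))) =-16431/ 1792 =-9.17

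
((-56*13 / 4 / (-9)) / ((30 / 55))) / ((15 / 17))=17017 / 405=42.02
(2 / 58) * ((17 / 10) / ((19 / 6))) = 51 / 2755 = 0.02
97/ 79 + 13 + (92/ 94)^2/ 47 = 116864216/ 8202017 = 14.25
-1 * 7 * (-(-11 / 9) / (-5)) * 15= 77 / 3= 25.67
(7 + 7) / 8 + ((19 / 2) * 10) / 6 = 211 / 12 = 17.58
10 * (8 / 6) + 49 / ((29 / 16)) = 40.37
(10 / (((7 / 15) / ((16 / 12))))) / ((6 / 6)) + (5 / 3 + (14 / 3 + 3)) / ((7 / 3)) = 32.57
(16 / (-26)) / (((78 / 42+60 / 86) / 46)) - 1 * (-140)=1288812 / 9997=128.92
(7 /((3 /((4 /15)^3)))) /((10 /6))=448 /16875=0.03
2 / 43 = 0.05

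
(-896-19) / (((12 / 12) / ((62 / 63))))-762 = -34912 / 21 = -1662.48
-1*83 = -83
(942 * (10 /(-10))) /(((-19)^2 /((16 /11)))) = -15072 /3971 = -3.80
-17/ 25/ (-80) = 0.01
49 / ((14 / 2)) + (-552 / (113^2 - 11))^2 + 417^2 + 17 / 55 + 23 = 389238419056922 / 2238040255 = 173919.31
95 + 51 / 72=2297 / 24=95.71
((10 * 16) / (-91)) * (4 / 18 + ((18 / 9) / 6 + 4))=-6560 / 819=-8.01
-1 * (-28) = 28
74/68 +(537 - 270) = 9115/34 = 268.09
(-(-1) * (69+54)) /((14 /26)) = 1599 /7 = 228.43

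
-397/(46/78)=-15483/23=-673.17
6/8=3/4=0.75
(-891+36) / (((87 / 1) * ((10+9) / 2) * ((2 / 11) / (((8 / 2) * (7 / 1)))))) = -4620 / 29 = -159.31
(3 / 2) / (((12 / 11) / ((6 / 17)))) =33 / 68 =0.49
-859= -859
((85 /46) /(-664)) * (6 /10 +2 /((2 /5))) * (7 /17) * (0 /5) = 0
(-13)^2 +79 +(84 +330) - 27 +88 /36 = 637.44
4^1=4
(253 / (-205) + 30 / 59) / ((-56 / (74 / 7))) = 0.14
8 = 8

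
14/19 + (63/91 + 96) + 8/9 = 218561/2223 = 98.32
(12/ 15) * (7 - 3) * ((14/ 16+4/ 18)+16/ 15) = 1558/ 225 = 6.92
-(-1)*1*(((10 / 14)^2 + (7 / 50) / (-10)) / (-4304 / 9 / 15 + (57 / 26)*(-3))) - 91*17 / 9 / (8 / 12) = -257.85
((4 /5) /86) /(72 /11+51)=22 /136095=0.00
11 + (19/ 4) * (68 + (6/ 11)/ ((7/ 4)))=25832/ 77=335.48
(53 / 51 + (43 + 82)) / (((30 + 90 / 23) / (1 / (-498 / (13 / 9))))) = -36961 / 3428730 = -0.01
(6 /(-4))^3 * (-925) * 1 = 24975 /8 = 3121.88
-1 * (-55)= 55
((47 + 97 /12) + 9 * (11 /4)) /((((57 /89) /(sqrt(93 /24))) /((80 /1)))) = 426310 * sqrt(62) /171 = 19630.22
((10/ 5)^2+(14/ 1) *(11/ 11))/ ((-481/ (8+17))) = -450/ 481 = -0.94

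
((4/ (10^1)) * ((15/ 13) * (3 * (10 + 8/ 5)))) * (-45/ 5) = -9396/ 65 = -144.55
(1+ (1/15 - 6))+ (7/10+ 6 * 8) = 1313/30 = 43.77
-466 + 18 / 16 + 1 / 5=-18587 / 40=-464.68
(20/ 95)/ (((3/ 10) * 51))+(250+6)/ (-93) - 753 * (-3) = 203327479/ 90117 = 2256.26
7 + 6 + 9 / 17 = 230 / 17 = 13.53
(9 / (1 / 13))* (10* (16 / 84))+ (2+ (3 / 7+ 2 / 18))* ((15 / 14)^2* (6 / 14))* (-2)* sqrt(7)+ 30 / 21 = 1570 / 7 - 6000* sqrt(7) / 2401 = 217.67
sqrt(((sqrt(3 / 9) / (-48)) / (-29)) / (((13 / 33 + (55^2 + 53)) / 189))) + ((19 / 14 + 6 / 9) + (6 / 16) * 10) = 3 * sqrt(269731) * 3^(1 / 4) / 406348 + 485 / 84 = 5.78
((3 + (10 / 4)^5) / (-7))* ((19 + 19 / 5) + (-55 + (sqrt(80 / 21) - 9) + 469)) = -6889719 / 1120 - 3221* sqrt(105) / 1176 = -6179.60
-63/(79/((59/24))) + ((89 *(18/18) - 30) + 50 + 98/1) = 129585/632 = 205.04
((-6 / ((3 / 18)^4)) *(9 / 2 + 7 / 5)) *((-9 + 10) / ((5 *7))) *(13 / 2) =-1491048 / 175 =-8520.27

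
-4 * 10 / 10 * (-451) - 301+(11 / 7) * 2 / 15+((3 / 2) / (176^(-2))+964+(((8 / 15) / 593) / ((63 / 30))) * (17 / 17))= 48931.21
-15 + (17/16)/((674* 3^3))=-4367503/291168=-15.00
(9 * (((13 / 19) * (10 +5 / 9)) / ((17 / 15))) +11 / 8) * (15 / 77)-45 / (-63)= 12.15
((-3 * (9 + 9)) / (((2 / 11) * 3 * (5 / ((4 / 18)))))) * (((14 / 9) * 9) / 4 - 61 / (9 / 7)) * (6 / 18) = 8701 / 135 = 64.45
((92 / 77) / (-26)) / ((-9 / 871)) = 3082 / 693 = 4.45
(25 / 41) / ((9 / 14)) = 350 / 369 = 0.95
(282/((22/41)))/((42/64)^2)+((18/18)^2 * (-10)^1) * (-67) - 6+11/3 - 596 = 2089133/1617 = 1291.98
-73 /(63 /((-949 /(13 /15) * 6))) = 53290 /7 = 7612.86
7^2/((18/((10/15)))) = 49/27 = 1.81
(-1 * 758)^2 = 574564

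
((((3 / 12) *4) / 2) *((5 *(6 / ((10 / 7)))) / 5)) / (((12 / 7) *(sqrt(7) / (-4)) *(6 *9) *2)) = -7 *sqrt(7) / 1080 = -0.02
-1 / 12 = -0.08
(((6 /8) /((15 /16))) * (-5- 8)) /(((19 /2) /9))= -936 /95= -9.85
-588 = -588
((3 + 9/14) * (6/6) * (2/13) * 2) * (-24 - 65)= -9078/91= -99.76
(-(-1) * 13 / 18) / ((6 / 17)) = 221 / 108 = 2.05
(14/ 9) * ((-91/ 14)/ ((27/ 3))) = -1.12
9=9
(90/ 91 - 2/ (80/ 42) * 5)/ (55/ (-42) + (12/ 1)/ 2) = -4653/ 5122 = -0.91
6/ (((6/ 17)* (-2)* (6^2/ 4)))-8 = -161/ 18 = -8.94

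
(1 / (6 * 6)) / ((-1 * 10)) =-1 / 360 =-0.00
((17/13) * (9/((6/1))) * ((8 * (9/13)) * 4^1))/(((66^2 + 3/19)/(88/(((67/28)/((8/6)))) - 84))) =-108962112/312390247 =-0.35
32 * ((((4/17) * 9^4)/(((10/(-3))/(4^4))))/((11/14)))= -4828671.45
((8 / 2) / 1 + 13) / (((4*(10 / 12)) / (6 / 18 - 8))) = -391 / 10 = -39.10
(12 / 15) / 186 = 2 / 465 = 0.00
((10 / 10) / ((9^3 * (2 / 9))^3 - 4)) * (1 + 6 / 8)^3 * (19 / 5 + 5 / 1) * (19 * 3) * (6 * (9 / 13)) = 5806647 / 2210792480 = 0.00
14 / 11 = 1.27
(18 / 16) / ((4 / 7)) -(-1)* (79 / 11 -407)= -140043 / 352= -397.85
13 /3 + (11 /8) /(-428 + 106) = 33455 /7728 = 4.33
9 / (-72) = -1 / 8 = -0.12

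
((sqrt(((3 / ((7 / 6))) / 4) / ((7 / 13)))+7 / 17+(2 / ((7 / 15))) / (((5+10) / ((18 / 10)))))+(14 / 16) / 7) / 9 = 5003 / 42840+sqrt(26) / 42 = 0.24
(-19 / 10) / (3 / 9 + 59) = -57 / 1780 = -0.03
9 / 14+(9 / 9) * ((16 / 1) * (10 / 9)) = 2321 / 126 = 18.42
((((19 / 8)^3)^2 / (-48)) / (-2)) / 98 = 47045881 / 2466250752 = 0.02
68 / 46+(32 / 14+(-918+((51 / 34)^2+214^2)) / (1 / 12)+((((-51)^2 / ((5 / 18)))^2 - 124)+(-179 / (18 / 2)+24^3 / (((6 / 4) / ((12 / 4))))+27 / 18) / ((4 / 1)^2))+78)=102261439184557 / 1159200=88217252.57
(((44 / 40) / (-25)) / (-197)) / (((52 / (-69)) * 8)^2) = 52371 / 8523008000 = 0.00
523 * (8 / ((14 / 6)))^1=12552 / 7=1793.14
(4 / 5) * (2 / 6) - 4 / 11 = -0.10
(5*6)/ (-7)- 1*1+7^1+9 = 75/ 7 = 10.71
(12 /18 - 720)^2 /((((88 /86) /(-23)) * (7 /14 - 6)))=2302868698 /1089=2114663.63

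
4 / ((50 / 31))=62 / 25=2.48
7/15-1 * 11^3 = -19958/15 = -1330.53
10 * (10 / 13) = 100 / 13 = 7.69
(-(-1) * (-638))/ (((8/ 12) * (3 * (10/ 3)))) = -957/ 10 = -95.70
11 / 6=1.83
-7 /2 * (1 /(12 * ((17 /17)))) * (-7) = 49 /24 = 2.04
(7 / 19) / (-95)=-7 / 1805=-0.00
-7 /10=-0.70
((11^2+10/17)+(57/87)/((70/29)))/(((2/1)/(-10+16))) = 365.58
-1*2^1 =-2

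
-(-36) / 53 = 36 / 53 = 0.68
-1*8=-8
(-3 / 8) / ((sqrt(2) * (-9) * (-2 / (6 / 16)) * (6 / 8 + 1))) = -sqrt(2) / 448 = -0.00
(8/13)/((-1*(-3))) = 8/39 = 0.21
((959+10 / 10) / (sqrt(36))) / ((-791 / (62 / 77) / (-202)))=2003840 / 60907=32.90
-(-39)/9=13/3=4.33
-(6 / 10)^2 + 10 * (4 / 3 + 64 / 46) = 46379 / 1725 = 26.89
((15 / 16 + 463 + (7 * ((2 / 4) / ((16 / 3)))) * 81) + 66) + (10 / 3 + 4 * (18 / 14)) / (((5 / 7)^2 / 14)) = 1957633 / 2400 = 815.68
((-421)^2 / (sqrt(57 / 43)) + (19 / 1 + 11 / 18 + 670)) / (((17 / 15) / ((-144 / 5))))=-25522704* sqrt(2451) / 323 -297912 / 17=-3929496.95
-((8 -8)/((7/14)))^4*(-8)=0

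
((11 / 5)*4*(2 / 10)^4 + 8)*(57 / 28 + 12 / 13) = 6743097 / 284375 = 23.71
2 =2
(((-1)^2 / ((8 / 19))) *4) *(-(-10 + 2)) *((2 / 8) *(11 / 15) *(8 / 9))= 1672 / 135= 12.39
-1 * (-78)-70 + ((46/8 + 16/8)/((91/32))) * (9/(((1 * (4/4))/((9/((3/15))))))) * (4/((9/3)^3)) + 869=94687/91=1040.52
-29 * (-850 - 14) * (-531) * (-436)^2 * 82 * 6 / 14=-622177565285376 / 7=-88882509326482.29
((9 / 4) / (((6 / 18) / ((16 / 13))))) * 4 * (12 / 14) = 2592 / 91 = 28.48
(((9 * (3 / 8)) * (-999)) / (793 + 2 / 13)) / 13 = -8991 / 27496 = -0.33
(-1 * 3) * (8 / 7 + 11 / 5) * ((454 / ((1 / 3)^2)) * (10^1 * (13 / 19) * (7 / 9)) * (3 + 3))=-24859224 / 19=-1308380.21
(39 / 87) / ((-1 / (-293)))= 3809 / 29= 131.34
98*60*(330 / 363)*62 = 3645600 / 11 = 331418.18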